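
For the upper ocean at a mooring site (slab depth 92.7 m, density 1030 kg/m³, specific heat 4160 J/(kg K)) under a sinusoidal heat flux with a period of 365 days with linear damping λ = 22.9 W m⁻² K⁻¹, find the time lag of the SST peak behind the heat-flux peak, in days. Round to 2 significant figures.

Areal heat capacity C = ρ c_p D = 1030 × 4160 × 92.7 = 3.97×10^8 J/(m²·K).
ω = 2π / 3.15×10^7 s = 1.99×10^-7 s⁻¹.
Phase lag φ = arctan(Cω/λ) = arctan(79.1/22.9) = 1.29 rad.
Time lag = φ / ω = 1.29 / 1.99×10^-7 = 6.47×10^6 s = 74.9 days.

75 days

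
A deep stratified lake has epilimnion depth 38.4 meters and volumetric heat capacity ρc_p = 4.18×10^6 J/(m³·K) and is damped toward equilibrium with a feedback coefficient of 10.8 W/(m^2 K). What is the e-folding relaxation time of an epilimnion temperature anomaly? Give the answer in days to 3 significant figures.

Areal heat capacity C = ρc_p × D = 4.18×10^6 × 38.4 = 1.61×10^8 J m⁻² K⁻¹.
Relaxation time τ = C / λ = 1.61×10^8 / 10.8 = 1.49×10^7 s.
In days: 1.49×10^7 s / (86400 s/day) = 172 days.

172 days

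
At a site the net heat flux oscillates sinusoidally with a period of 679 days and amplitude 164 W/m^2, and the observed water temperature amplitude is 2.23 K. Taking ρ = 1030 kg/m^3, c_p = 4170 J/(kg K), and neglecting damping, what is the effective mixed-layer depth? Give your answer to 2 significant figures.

160 m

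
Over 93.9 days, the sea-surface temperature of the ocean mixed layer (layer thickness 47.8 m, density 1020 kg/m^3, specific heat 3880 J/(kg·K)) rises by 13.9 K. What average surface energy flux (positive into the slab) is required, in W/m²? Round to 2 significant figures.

Areal heat capacity C = ρ c_p D = 1020 × 3880 × 47.8 = 1.89×10^8 J m⁻² K⁻¹.
Required heat per unit area: Q = C ΔT = 1.89×10^8 × 13.9 = 2.63×10^9 J/m².
Flux F = Q / Δt = 2.63×10^9 / 8.11×10^6 s = 324 W/m².

320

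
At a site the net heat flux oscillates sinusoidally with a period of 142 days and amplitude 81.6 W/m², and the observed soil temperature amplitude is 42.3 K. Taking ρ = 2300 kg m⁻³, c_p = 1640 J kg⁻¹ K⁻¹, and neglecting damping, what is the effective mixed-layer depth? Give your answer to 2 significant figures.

ω = 2π / 1.23×10^7 s = 5.12×10^-7 s⁻¹.
Required C = F₀ / (A ω) = 81.6 / (42.3 × 5.12×10^-7) = 3.77×10^6 J/(m²·K).
D = C / (ρ c_p) = 3.77×10^6 / (2300 × 1640) = 0.999 m.

1.0 m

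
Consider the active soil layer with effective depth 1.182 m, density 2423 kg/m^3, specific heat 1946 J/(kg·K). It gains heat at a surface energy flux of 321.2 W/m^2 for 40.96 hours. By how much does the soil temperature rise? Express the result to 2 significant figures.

8.5 K

Areal heat capacity C = ρ c_p D = 2423 × 1946 × 1.182 = 5.57×10^6 J m⁻² K⁻¹.
Net heat input Q = F Δt = 321.2 × (40.96 hours × 3600 s/hour) = 4.74×10^7 J/m².
ΔT = Q / C = 4.74×10^7 / 5.57×10^6 = 8.50 K.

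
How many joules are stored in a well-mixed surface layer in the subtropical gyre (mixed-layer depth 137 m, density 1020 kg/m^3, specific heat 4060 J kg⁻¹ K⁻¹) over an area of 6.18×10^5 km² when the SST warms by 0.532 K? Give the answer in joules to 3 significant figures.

1.87×10^20 J

Areal heat capacity C = ρ c_p D = 1020 × 4060 × 137 = 5.67×10^8 J m⁻² K⁻¹.
Heat per unit area: q = C ΔT = 5.67×10^8 × 0.532 = 3.02×10^8 J/m².
Total heat: Q = q × A = 3.02×10^8 × (6.18×10^5 × 10⁶ m²) = 1.87×10^20 J.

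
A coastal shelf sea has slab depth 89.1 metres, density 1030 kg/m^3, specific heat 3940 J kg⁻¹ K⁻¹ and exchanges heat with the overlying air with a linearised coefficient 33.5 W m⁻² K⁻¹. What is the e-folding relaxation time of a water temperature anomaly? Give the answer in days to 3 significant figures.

125 days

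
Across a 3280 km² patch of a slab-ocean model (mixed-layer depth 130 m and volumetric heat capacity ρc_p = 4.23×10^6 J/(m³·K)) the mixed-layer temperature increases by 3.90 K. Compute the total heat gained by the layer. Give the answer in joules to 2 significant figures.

7.0×10^18 J

Areal heat capacity C = ρc_p × D = 4.23×10^6 × 130 = 5.50×10^8 J m⁻² K⁻¹.
Heat per unit area: q = C ΔT = 5.50×10^8 × 3.90 = 2.14×10^9 J/m².
Total heat: Q = q × A = 2.14×10^9 × (3280 × 10⁶ m²) = 7.03×10^18 J.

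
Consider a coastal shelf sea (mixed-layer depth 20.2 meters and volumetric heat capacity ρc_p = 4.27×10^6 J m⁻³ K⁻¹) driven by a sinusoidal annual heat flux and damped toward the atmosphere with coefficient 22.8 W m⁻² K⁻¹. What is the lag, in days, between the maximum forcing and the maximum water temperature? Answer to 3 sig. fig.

37.5 days

Areal heat capacity C = ρc_p × D = 4.27×10^6 × 20.2 = 8.63×10^7 J/(m^2 K).
ω = 2π / 3.15×10^7 s = 1.99×10^-7 s⁻¹.
Phase lag φ = arctan(Cω/λ) = arctan(17.2/22.8) = 0.646 rad.
Time lag = φ / ω = 0.646 / 1.99×10^-7 = 3.24×10^6 s = 37.5 days.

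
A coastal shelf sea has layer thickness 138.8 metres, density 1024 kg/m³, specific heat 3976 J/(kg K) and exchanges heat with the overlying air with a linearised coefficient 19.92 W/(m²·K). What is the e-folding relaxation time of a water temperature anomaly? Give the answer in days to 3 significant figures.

Areal heat capacity C = ρ c_p D = 1024 × 3976 × 138.8 = 5.65×10^8 J m⁻² K⁻¹.
Relaxation time τ = C / λ = 5.65×10^8 / 19.92 = 2.84×10^7 s.
In days: 2.84×10^7 s / (86400 s/day) = 328 days.

328 days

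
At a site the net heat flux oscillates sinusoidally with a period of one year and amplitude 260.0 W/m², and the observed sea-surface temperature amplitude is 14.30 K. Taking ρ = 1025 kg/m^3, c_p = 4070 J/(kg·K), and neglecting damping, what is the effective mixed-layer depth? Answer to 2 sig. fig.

22 m

ω = 2π / 3.15×10^7 s = 1.99×10^-7 s⁻¹.
Required C = F₀ / (A ω) = 260.0 / (14.30 × 1.99×10^-7) = 9.13×10^7 J/(m²·K).
D = C / (ρ c_p) = 9.13×10^7 / (1025 × 4070) = 21.9 m.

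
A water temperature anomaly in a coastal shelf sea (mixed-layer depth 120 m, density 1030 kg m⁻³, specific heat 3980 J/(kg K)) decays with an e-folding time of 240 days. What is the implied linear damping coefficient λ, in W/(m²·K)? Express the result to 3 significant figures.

Areal heat capacity C = ρ c_p D = 1030 × 3980 × 120 = 4.92×10^8 J/(m²·K).
τ = 240 days = 2.07×10^7 s.
λ = C / τ = 4.92×10^8 / 2.07×10^7 = 23.7 W/(m²·K).

23.7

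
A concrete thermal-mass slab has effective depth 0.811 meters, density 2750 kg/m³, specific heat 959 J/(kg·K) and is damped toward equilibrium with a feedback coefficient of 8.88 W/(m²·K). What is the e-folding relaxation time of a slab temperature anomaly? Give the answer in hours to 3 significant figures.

66.9 hours

Areal heat capacity C = ρ c_p D = 2750 × 959 × 0.811 = 2.14×10^6 J/(m^2 K).
Relaxation time τ = C / λ = 2.14×10^6 / 8.88 = 2.41×10^5 s.
In hours: 2.41×10^5 s / (3600 s/hour) = 66.9 hours.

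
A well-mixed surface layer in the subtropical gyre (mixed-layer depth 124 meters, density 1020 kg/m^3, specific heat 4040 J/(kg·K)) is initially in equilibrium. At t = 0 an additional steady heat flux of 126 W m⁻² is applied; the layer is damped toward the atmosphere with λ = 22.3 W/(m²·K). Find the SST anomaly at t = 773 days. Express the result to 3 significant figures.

5.34 K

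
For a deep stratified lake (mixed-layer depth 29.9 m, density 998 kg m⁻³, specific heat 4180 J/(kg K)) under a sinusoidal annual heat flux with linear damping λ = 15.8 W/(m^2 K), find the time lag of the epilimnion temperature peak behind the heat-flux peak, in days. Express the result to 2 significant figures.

58 days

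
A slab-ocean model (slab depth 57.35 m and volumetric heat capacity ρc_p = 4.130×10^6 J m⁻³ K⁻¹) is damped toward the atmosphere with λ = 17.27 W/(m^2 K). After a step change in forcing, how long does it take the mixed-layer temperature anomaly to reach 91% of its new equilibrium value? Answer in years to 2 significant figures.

Areal heat capacity C = ρc_p × D = 4.130×10^6 × 57.35 = 2.37×10^8 J/(m^2 K).
τ = C / λ = 2.37×10^8 / 17.27 = 1.37×10^7 s.
Fraction reached: 1 − e^(−t/τ) = 0.91 ⇒ t = −τ ln(1 − 0.91) = τ × 2.41.
t = 3.30×10^7 s = 1.05 years.

1.0 years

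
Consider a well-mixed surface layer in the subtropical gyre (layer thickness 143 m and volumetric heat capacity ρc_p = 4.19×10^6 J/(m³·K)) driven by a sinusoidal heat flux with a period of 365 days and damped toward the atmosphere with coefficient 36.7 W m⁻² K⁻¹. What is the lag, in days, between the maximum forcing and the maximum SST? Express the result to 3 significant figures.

73.9 days

Areal heat capacity C = ρc_p × D = 4.19×10^6 × 143 = 5.99×10^8 J m⁻² K⁻¹.
ω = 2π / 3.15×10^7 s = 1.99×10^-7 s⁻¹.
Phase lag φ = arctan(Cω/λ) = arctan(119/36.7) = 1.27 rad.
Time lag = φ / ω = 1.27 / 1.99×10^-7 = 6.39×10^6 s = 73.9 days.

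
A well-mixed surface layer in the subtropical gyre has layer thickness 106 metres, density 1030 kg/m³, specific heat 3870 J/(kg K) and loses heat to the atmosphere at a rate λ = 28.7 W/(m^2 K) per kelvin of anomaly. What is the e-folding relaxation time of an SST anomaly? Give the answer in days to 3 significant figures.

Areal heat capacity C = ρ c_p D = 1030 × 3870 × 106 = 4.23×10^8 J m⁻² K⁻¹.
Relaxation time τ = C / λ = 4.23×10^8 / 28.7 = 1.47×10^7 s.
In days: 1.47×10^7 s / (86400 s/day) = 170 days.

170 days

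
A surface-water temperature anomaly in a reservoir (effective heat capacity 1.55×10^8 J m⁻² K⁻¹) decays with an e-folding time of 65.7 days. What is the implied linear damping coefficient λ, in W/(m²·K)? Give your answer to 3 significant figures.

Areal heat capacity C = 1.55×10^8 J m⁻² K⁻¹ (given).
τ = 65.7 days = 5.68×10^6 s.
λ = C / τ = 1.55×10^8 / 5.68×10^6 = 27.3 W/(m²·K).

27.3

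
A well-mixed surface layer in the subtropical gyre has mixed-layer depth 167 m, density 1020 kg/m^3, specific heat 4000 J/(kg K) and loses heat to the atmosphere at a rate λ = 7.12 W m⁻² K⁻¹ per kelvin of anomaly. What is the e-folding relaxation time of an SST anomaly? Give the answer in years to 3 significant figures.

3.03 years

Areal heat capacity C = ρ c_p D = 1020 × 4000 × 167 = 6.81×10^8 J/(m²·K).
Relaxation time τ = C / λ = 6.81×10^8 / 7.12 = 9.57×10^7 s.
In years: 9.57×10^7 s / (3.156×10^7 s/year) = 3.03 years.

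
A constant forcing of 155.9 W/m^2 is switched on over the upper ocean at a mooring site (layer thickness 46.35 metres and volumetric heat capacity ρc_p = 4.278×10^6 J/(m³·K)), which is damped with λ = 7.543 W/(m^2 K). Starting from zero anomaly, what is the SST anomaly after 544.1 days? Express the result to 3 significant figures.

17.2 K

Areal heat capacity C = ρc_p × D = 4.278×10^6 × 46.35 = 1.98×10^8 J m⁻² K⁻¹.
τ = C / λ = 1.98×10^8 / 7.543 = 2.63×10^7 s.
Equilibrium anomaly ΔT_eq = F / λ = 155.9 / 7.543 = 20.7 K.
t = 544.1 days = 4.70×10^7 s, so t/τ = 1.79.
ΔT(t) = ΔT_eq (1 − e^(−t/τ)) = 20.7 × (1 − e^−1.79) = 17.2 K.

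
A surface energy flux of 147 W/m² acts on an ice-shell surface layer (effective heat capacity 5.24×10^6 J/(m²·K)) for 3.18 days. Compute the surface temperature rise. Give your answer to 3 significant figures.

7.71 K

Areal heat capacity C = 5.24×10^6 J/(m²·K) (given).
Net heat input Q = F Δt = 147 × (3.18 days × 86400 s/day) = 4.04×10^7 J/m².
ΔT = Q / C = 4.04×10^7 / 5.24×10^6 = 7.71 K.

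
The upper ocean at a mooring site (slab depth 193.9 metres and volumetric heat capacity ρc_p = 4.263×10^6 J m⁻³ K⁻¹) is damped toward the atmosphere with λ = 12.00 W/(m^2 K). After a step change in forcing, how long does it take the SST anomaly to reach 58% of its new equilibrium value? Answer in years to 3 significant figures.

1.89 years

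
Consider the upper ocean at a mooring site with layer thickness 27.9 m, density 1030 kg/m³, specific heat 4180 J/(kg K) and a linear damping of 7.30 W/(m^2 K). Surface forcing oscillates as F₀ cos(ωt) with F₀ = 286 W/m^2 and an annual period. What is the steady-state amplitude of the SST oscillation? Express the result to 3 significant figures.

Areal heat capacity C = ρ c_p D = 1030 × 4180 × 27.9 = 1.20×10^8 J/(m²·K).
Angular frequency ω = 2π / T = 2π / 3.15×10^7 s = 1.99×10^-7 s⁻¹.
√((Cω)² + λ²) = √((23.9)² + 7.30²) = 25.0 W/(m²·K).
Amplitude A = F₀ / √((Cω)²+λ²) = 286 / 25.0 = 11.4 K.

11.4 K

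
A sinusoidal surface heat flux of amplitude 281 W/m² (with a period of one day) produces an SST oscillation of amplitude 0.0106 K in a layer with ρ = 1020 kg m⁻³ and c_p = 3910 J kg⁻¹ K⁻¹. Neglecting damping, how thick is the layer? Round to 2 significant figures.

91 m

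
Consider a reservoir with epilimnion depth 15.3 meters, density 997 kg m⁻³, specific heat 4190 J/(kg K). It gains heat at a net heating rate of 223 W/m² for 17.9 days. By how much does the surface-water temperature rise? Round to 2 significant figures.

5.4 K

Areal heat capacity C = ρ c_p D = 997 × 4190 × 15.3 = 6.39×10^7 J/(m²·K).
Net heat input Q = F Δt = 223 × (17.9 days × 86400 s/day) = 3.45×10^8 J/m².
ΔT = Q / C = 3.45×10^8 / 6.39×10^7 = 5.40 K.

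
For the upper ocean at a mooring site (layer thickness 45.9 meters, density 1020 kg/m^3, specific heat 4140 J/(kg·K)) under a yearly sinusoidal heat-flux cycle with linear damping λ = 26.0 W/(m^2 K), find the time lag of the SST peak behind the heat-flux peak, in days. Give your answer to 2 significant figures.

57 days

Areal heat capacity C = ρ c_p D = 1020 × 4140 × 45.9 = 1.94×10^8 J/(m²·K).
ω = 2π / 3.15×10^7 s = 1.99×10^-7 s⁻¹.
Phase lag φ = arctan(Cω/λ) = arctan(38.6/26.0) = 0.978 rad.
Time lag = φ / ω = 0.978 / 1.99×10^-7 = 4.91×10^6 s = 56.8 days.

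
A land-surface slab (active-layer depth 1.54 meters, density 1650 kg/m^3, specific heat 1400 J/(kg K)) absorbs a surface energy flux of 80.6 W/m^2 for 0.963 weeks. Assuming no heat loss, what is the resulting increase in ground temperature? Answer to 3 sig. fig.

13.2 K

Areal heat capacity C = ρ c_p D = 1650 × 1400 × 1.54 = 3.56×10^6 J/(m²·K).
Net heat input Q = F Δt = 80.6 × (0.963 weeks × 6.048×10^5 s/week) = 4.69×10^7 J/m².
ΔT = Q / C = 4.69×10^7 / 3.56×10^6 = 13.2 K.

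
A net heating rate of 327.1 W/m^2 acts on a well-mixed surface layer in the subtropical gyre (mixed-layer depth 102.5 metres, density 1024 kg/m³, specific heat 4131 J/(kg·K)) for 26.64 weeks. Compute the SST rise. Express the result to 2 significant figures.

12 K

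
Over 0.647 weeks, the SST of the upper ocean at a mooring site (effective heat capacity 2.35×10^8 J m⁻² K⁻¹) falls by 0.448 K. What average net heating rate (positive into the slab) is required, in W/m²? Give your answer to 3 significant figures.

Areal heat capacity C = 2.35×10^8 J m⁻² K⁻¹ (given).
Required heat per unit area: Q = C ΔT = 2.35×10^8 × -0.448 = -1.05×10^8 J/m².
Flux F = Q / Δt = -1.05×10^8 / 3.91×10^5 s = -269 W/m².

-269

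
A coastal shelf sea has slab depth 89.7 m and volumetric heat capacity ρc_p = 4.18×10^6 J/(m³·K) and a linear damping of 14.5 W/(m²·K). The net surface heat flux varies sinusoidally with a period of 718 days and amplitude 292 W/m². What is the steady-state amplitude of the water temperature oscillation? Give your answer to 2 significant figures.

7.2 K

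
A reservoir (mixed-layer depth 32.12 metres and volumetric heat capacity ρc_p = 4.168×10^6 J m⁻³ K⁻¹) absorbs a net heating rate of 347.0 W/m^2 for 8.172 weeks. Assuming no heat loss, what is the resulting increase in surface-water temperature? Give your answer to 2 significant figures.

13 K

Areal heat capacity C = ρc_p × D = 4.168×10^6 × 32.12 = 1.34×10^8 J/(m²·K).
Net heat input Q = F Δt = 347.0 × (8.172 weeks × 6.048×10^5 s/week) = 1.72×10^9 J/m².
ΔT = Q / C = 1.72×10^9 / 1.34×10^8 = 12.8 K.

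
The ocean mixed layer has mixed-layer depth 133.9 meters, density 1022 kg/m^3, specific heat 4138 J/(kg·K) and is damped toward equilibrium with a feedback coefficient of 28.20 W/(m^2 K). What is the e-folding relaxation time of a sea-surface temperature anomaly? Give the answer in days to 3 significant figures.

232 days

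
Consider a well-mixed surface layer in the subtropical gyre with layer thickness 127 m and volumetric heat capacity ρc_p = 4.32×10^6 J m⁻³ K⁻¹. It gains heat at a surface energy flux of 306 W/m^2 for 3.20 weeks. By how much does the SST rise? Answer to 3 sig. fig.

1.08 K

Areal heat capacity C = ρc_p × D = 4.32×10^6 × 127 = 5.49×10^8 J m⁻² K⁻¹.
Net heat input Q = F Δt = 306 × (3.20 weeks × 6.048×10^5 s/week) = 5.92×10^8 J/m².
ΔT = Q / C = 5.92×10^8 / 5.49×10^8 = 1.08 K.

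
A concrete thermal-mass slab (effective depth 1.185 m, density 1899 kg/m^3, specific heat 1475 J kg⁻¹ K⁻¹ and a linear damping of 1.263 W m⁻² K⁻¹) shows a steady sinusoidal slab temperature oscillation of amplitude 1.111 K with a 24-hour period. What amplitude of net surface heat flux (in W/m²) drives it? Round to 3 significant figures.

268

Areal heat capacity C = ρ c_p D = 1899 × 1475 × 1.185 = 3.32×10^6 J m⁻² K⁻¹.
ω = 2π / 86400 s = 7.27×10^-5 s⁻¹.
√((Cω)² + λ²) = √((241)² + 1.263²) = 241 W/(m²·K).
F₀ = A × √((Cω)²+λ²) = 1.111 × 241 = 268 W/m².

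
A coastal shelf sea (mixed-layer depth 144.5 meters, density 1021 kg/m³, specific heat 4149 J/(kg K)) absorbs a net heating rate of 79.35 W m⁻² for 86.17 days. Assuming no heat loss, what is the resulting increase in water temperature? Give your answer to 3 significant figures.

0.965 K

Areal heat capacity C = ρ c_p D = 1021 × 4149 × 144.5 = 6.12×10^8 J m⁻² K⁻¹.
Net heat input Q = F Δt = 79.35 × (86.17 days × 86400 s/day) = 5.91×10^8 J/m².
ΔT = Q / C = 5.91×10^8 / 6.12×10^8 = 0.965 K.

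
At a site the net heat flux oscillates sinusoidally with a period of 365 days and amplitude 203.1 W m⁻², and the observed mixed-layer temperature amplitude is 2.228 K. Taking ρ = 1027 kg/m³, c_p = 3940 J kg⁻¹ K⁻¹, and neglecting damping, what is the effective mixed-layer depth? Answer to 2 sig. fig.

110 m

ω = 2π / 3.15×10^7 s = 1.99×10^-7 s⁻¹.
Required C = F₀ / (A ω) = 203.1 / (2.228 × 1.99×10^-7) = 4.58×10^8 J/(m²·K).
D = C / (ρ c_p) = 4.58×10^8 / (1027 × 3940) = 113 m.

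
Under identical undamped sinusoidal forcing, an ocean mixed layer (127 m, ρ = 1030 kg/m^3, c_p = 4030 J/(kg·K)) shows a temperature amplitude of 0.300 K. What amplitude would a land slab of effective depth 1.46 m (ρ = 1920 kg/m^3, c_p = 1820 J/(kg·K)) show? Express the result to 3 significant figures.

C_ocean = 5.27×10^8 J/(m²·K); C_land = 5.10×10^6 J/(m²·K).
A ∝ 1/C ⇒ A_land = A_ocean × C_ocean/C_land = 0.300 × 103 = 31.0 K.

31.0 K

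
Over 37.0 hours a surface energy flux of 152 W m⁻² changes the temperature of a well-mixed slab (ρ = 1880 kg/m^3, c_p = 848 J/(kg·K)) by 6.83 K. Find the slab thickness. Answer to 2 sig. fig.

Heat input Q = F Δt = 152 × 1.33×10^5 s = 2.02×10^7 J/m².
Required areal heat capacity C = Q / ΔT = 2.96×10^6 J/(m²·K).
Depth D = C / (ρ c_p) = 2.96×10^6 / (1880 × 848) = 1.86 m.

1.9 m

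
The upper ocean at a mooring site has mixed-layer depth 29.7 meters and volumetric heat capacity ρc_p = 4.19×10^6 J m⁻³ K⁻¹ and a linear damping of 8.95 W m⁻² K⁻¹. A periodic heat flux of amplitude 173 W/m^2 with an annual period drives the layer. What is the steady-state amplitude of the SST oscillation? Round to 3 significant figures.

6.56 K

Areal heat capacity C = ρc_p × D = 4.19×10^6 × 29.7 = 1.24×10^8 J m⁻² K⁻¹.
Angular frequency ω = 2π / T = 2π / 3.15×10^7 s = 1.99×10^-7 s⁻¹.
√((Cω)² + λ²) = √((24.8)² + 8.95²) = 26.4 W/(m²·K).
Amplitude A = F₀ / √((Cω)²+λ²) = 173 / 26.4 = 6.56 K.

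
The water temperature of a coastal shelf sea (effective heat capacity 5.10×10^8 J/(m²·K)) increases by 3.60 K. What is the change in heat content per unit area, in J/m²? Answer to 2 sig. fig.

1.8×10^9

Areal heat capacity C = 5.10×10^8 J/(m²·K) (given).
ΔQ = C ΔT = 5.10×10^8 × 3.60 = 1.84×10^9 J/m².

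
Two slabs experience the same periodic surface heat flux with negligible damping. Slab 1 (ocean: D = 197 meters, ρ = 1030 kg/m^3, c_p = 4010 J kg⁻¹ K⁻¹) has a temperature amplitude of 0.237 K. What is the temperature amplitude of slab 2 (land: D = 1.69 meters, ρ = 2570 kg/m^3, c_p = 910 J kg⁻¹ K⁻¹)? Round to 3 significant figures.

48.8 K

C_ocean = 8.14×10^8 J/(m²·K); C_land = 3.95×10^6 J/(m²·K).
A ∝ 1/C ⇒ A_land = A_ocean × C_ocean/C_land = 0.237 × 206 = 48.8 K.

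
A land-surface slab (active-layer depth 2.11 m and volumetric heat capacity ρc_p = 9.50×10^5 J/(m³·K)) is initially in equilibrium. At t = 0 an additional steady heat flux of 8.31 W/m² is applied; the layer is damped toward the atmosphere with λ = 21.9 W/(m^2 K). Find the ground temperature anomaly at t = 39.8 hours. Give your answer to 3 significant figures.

Areal heat capacity C = ρc_p × D = 9.50×10^5 × 2.11 = 2.00×10^6 J m⁻² K⁻¹.
τ = C / λ = 2.00×10^6 / 21.9 = 91500 s.
Equilibrium anomaly ΔT_eq = F / λ = 8.31 / 21.9 = 0.379 K.
t = 39.8 hours = 1.43×10^5 s, so t/τ = 1.57.
ΔT(t) = ΔT_eq (1 − e^(−t/τ)) = 0.379 × (1 − e^−1.57) = 0.300 K.

0.300 K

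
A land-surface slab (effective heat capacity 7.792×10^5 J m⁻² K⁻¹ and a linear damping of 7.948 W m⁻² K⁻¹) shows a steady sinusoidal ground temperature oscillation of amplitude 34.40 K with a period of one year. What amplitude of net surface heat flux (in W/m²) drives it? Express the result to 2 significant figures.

270

Areal heat capacity C = 7.792×10^5 J m⁻² K⁻¹ (given).
ω = 2π / 3.15×10^7 s = 1.99×10^-7 s⁻¹.
√((Cω)² + λ²) = √((0.155)² + 7.948²) = 7.95 W/(m²·K).
F₀ = A × √((Cω)²+λ²) = 34.40 × 7.95 = 273 W/m².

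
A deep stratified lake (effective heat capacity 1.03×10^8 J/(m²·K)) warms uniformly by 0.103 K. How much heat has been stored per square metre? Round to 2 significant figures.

Areal heat capacity C = 1.03×10^8 J/(m²·K) (given).
ΔQ = C ΔT = 1.03×10^8 × 0.103 = 1.06×10^7 J/m².

1.1×10^7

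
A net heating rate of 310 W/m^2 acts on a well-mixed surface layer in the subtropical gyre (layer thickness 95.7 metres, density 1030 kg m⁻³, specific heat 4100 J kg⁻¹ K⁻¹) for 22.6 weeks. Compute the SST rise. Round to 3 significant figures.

10.5 K

Areal heat capacity C = ρ c_p D = 1030 × 4100 × 95.7 = 4.04×10^8 J/(m^2 K).
Net heat input Q = F Δt = 310 × (22.6 weeks × 6.048×10^5 s/week) = 4.24×10^9 J/m².
ΔT = Q / C = 4.24×10^9 / 4.04×10^8 = 10.5 K.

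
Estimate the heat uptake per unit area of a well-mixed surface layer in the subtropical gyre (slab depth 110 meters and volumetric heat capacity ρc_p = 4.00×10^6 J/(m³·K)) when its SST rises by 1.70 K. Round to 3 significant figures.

Areal heat capacity C = ρc_p × D = 4.00×10^6 × 110 = 4.40×10^8 J m⁻² K⁻¹.
ΔQ = C ΔT = 4.40×10^8 × 1.70 = 7.48×10^8 J/m².

7.48×10^8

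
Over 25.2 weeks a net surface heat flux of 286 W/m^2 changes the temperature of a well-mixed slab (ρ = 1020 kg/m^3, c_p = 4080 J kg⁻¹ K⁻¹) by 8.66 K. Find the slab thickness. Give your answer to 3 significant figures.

121 m

Heat input Q = F Δt = 286 × 1.52×10^7 s = 4.36×10^9 J/m².
Required areal heat capacity C = Q / ΔT = 5.03×10^8 J/(m²·K).
Depth D = C / (ρ c_p) = 5.03×10^8 / (1020 × 4080) = 121 m.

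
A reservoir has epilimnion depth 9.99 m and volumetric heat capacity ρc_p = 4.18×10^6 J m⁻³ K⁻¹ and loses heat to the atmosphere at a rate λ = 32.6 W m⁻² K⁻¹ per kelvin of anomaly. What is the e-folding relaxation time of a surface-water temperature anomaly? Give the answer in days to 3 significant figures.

14.8 days

Areal heat capacity C = ρc_p × D = 4.18×10^6 × 9.99 = 4.18×10^7 J m⁻² K⁻¹.
Relaxation time τ = C / λ = 4.18×10^7 / 32.6 = 1.28×10^6 s.
In days: 1.28×10^6 s / (86400 s/day) = 14.8 days.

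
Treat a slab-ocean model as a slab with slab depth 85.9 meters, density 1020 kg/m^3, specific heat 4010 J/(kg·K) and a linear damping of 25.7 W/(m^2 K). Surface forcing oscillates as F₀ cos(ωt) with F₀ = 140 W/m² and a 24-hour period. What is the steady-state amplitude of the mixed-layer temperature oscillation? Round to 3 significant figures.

Areal heat capacity C = ρ c_p D = 1020 × 4010 × 85.9 = 3.51×10^8 J m⁻² K⁻¹.
Angular frequency ω = 2π / T = 2π / 86400 s = 7.27×10^-5 s⁻¹.
√((Cω)² + λ²) = √((25600)² + 25.7²) = 25600 W/(m²·K).
Amplitude A = F₀ / √((Cω)²+λ²) = 140 / 25600 = 0.00548 K.

0.00548 K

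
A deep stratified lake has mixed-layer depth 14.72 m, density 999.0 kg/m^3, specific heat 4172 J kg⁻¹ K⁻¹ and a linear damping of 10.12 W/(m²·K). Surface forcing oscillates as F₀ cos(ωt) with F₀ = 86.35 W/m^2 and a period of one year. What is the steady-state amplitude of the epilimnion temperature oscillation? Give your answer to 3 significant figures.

5.44 K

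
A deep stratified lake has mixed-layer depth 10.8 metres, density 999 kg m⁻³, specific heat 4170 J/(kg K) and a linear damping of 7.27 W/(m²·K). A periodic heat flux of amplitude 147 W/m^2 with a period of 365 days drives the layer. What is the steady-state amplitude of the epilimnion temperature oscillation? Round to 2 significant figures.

13 K

Areal heat capacity C = ρ c_p D = 999 × 4170 × 10.8 = 4.50×10^7 J/(m^2 K).
Angular frequency ω = 2π / T = 2π / 3.15×10^7 s = 1.99×10^-7 s⁻¹.
√((Cω)² + λ²) = √((8.96)² + 7.27²) = 11.5 W/(m²·K).
Amplitude A = F₀ / √((Cω)²+λ²) = 147 / 11.5 = 12.7 K.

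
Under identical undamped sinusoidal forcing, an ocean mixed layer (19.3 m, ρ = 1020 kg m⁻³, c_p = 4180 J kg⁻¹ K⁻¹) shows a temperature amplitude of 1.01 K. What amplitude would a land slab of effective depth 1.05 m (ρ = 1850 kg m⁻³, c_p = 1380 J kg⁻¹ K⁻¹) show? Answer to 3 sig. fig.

31.0 K

C_ocean = 8.23×10^7 J/(m²·K); C_land = 2.68×10^6 J/(m²·K).
A ∝ 1/C ⇒ A_land = A_ocean × C_ocean/C_land = 1.01 × 30.7 = 31.0 K.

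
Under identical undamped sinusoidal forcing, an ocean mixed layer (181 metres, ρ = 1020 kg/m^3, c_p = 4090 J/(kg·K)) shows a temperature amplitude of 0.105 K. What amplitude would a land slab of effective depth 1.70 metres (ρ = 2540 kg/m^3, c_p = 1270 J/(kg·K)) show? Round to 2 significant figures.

14 K

C_ocean = 7.55×10^8 J/(m²·K); C_land = 5.48×10^6 J/(m²·K).
A ∝ 1/C ⇒ A_land = A_ocean × C_ocean/C_land = 0.105 × 138 = 14.5 K.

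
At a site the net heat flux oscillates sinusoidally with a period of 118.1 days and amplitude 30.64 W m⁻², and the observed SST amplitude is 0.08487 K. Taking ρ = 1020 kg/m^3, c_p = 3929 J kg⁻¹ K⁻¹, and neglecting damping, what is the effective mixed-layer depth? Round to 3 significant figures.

146 m

ω = 2π / 1.02×10^7 s = 6.16×10^-7 s⁻¹.
Required C = F₀ / (A ω) = 30.64 / (0.08487 × 6.16×10^-7) = 5.86×10^8 J/(m²·K).
D = C / (ρ c_p) = 5.86×10^8 / (1020 × 3929) = 146 m.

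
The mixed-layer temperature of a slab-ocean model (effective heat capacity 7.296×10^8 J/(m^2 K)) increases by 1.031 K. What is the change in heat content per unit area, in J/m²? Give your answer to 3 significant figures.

7.52×10^8

Areal heat capacity C = 7.296×10^8 J/(m^2 K) (given).
ΔQ = C ΔT = 7.30×10^8 × 1.031 = 7.52×10^8 J/m².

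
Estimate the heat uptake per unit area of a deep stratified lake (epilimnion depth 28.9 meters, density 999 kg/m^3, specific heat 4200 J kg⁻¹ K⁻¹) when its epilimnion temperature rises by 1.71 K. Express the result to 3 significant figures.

2.07×10^8

Areal heat capacity C = ρ c_p D = 999 × 4200 × 28.9 = 1.21×10^8 J m⁻² K⁻¹.
ΔQ = C ΔT = 1.21×10^8 × 1.71 = 2.07×10^8 J/m².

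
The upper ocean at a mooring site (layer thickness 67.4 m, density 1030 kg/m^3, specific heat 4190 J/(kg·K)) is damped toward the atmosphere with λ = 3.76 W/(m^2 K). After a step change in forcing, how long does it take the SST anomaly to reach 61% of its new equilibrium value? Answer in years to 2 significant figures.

Areal heat capacity C = ρ c_p D = 1030 × 4190 × 67.4 = 2.91×10^8 J/(m²·K).
τ = C / λ = 2.91×10^8 / 3.76 = 7.74×10^7 s.
Fraction reached: 1 − e^(−t/τ) = 0.61 ⇒ t = −τ ln(1 − 0.61) = τ × 0.942.
t = 7.28×10^7 s = 2.31 years.

2.3 years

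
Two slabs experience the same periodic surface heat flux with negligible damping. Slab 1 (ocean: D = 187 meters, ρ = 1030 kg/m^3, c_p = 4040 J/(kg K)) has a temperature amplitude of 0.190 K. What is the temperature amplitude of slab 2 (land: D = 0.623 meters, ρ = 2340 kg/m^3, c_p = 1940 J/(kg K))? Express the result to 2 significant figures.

C_ocean = 7.78×10^8 J/(m²·K); C_land = 2.83×10^6 J/(m²·K).
A ∝ 1/C ⇒ A_land = A_ocean × C_ocean/C_land = 0.190 × 275 = 52.3 K.

52 K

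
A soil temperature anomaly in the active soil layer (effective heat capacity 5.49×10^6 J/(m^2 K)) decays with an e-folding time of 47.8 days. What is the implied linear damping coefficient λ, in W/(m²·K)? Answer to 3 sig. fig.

1.33

Areal heat capacity C = 5.49×10^6 J/(m^2 K) (given).
τ = 47.8 days = 4.13×10^6 s.
λ = C / τ = 5.49×10^6 / 4.13×10^6 = 1.33 W/(m²·K).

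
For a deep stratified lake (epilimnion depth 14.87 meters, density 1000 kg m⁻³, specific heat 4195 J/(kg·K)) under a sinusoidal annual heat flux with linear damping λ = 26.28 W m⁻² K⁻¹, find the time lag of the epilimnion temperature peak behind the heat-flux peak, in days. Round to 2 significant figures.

Areal heat capacity C = ρ c_p D = 1000 × 4195 × 14.87 = 6.24×10^7 J/(m^2 K).
ω = 2π / 3.15×10^7 s = 1.99×10^-7 s⁻¹.
Phase lag φ = arctan(Cω/λ) = arctan(12.4/26.28) = 0.442 rad.
Time lag = φ / ω = 0.442 / 1.99×10^-7 = 2.22×10^6 s = 25.7 days.

26 days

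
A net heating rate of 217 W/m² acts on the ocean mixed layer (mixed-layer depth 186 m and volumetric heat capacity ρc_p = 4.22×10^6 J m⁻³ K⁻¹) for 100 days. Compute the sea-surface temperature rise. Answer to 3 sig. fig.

2.39 K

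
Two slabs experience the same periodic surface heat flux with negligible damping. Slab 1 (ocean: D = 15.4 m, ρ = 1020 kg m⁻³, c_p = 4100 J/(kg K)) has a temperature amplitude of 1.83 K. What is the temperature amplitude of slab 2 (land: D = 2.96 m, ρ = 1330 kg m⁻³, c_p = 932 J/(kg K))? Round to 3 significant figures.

C_ocean = 6.44×10^7 J/(m²·K); C_land = 3.67×10^6 J/(m²·K).
A ∝ 1/C ⇒ A_land = A_ocean × C_ocean/C_land = 1.83 × 17.6 = 32.1 K.

32.1 K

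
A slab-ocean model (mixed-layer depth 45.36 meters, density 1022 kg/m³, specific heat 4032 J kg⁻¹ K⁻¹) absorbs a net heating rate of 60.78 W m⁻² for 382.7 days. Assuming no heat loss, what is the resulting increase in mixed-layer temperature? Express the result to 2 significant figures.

Areal heat capacity C = ρ c_p D = 1022 × 4032 × 45.36 = 1.87×10^8 J/(m²·K).
Net heat input Q = F Δt = 60.78 × (382.7 days × 86400 s/day) = 2.01×10^9 J/m².
ΔT = Q / C = 2.01×10^9 / 1.87×10^8 = 10.8 K.

11 K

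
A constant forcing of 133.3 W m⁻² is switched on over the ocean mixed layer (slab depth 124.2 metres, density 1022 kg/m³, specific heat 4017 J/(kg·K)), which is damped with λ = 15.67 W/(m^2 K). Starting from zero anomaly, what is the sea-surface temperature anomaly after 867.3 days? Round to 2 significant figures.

7.7 K

Areal heat capacity C = ρ c_p D = 1022 × 4017 × 124.2 = 5.10×10^8 J/(m^2 K).
τ = C / λ = 5.10×10^8 / 15.67 = 3.25×10^7 s.
Equilibrium anomaly ΔT_eq = F / λ = 133.3 / 15.67 = 8.51 K.
t = 867.3 days = 7.49×10^7 s, so t/τ = 2.30.
ΔT(t) = ΔT_eq (1 − e^(−t/τ)) = 8.51 × (1 − e^−2.30) = 7.66 K.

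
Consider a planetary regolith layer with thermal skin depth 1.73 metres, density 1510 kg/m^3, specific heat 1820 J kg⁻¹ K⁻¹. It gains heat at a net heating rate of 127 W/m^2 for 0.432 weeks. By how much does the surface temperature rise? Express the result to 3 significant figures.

6.98 K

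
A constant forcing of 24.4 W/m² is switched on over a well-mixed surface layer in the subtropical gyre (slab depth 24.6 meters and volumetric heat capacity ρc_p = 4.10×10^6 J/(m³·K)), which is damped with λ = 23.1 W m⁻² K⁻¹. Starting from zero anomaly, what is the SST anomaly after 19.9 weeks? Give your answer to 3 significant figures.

0.989 K

Areal heat capacity C = ρc_p × D = 4.10×10^6 × 24.6 = 1.01×10^8 J/(m^2 K).
τ = C / λ = 1.01×10^8 / 23.1 = 4.37×10^6 s.
Equilibrium anomaly ΔT_eq = F / λ = 24.4 / 23.1 = 1.06 K.
t = 19.9 weeks = 1.20×10^7 s, so t/τ = 2.76.
ΔT(t) = ΔT_eq (1 − e^(−t/τ)) = 1.06 × (1 − e^−2.76) = 0.989 K.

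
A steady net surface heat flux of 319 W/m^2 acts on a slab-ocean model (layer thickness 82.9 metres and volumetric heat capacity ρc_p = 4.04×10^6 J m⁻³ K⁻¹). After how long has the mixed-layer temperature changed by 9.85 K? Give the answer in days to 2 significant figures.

Areal heat capacity C = ρc_p × D = 4.04×10^6 × 82.9 = 3.35×10^8 J/(m²·K).
Time required: Δt = C ΔT / F = 3.35×10^8 × 9.85 / 319 = 1.03×10^7 s.
In days: 1.03×10^7 s / (86400 s/day) = 120 days.

120 days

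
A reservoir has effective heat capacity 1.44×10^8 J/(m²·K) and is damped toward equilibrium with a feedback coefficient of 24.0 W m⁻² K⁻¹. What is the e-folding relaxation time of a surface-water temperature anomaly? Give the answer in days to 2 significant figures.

Areal heat capacity C = 1.44×10^8 J/(m²·K) (given).
Relaxation time τ = C / λ = 1.44×10^8 / 24.0 = 6.00×10^6 s.
In days: 6.00×10^6 s / (86400 s/day) = 69.4 days.

69 days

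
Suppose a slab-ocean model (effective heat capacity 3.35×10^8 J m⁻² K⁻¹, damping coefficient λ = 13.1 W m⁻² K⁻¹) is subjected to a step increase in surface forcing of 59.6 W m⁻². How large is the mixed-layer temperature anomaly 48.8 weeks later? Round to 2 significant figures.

3.1 K

Areal heat capacity C = 3.35×10^8 J m⁻² K⁻¹ (given).
τ = C / λ = 3.35×10^8 / 13.1 = 2.56×10^7 s.
Equilibrium anomaly ΔT_eq = F / λ = 59.6 / 13.1 = 4.55 K.
t = 48.8 weeks = 2.95×10^7 s, so t/τ = 1.15.
ΔT(t) = ΔT_eq (1 − e^(−t/τ)) = 4.55 × (1 − e^−1.15) = 3.11 K.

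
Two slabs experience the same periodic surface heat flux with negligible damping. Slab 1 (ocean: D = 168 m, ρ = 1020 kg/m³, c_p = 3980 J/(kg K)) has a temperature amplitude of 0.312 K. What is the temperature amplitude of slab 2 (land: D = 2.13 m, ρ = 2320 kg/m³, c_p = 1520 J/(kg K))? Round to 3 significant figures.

C_ocean = 6.82×10^8 J/(m²·K); C_land = 7.51×10^6 J/(m²·K).
A ∝ 1/C ⇒ A_land = A_ocean × C_ocean/C_land = 0.312 × 90.8 = 28.3 K.

28.3 K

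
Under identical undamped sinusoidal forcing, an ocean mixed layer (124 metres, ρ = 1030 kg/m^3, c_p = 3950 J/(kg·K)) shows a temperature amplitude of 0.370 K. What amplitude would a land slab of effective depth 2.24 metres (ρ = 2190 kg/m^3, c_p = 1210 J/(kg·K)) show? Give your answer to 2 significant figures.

31 K

C_ocean = 5.04×10^8 J/(m²·K); C_land = 5.94×10^6 J/(m²·K).
A ∝ 1/C ⇒ A_land = A_ocean × C_ocean/C_land = 0.370 × 85.0 = 31.4 K.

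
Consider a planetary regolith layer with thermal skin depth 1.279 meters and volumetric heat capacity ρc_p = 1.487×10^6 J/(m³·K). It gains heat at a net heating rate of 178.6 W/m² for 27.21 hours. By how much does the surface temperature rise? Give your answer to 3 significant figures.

Areal heat capacity C = ρc_p × D = 1.487×10^6 × 1.279 = 1.90×10^6 J m⁻² K⁻¹.
Net heat input Q = F Δt = 178.6 × (27.21 hours × 3600 s/hour) = 1.75×10^7 J/m².
ΔT = Q / C = 1.75×10^7 / 1.90×10^6 = 9.20 K.

9.20 K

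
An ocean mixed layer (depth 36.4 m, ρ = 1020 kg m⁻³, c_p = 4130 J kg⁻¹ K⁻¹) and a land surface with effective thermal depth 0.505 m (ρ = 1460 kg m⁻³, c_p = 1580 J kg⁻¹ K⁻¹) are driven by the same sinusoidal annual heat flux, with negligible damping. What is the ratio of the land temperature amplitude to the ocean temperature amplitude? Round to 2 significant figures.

130

C_ocean = 1020 × 4130 × 36.4 = 1.53×10^8 J/(m²·K).
C_land = 1460 × 1580 × 0.505 = 1.16×10^6 J/(m²·K).
Undamped amplitude ∝ 1/C, so A_land/A_ocean = C_ocean/C_land = 132.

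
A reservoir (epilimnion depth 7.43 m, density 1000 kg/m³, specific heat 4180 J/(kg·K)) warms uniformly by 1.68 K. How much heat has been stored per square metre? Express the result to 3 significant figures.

Areal heat capacity C = ρ c_p D = 1000 × 4180 × 7.43 = 3.11×10^7 J/(m^2 K).
ΔQ = C ΔT = 3.11×10^7 × 1.68 = 5.22×10^7 J/m².

5.22×10^7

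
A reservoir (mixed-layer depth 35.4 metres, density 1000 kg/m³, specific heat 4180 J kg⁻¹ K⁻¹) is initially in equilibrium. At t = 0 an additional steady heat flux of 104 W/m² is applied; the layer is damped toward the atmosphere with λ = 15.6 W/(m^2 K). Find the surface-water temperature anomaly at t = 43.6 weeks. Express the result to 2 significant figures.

6.3 K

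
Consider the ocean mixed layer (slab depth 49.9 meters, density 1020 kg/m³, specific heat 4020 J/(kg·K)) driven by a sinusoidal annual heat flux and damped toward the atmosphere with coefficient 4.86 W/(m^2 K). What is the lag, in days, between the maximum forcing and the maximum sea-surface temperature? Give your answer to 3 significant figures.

Areal heat capacity C = ρ c_p D = 1020 × 4020 × 49.9 = 2.05×10^8 J/(m^2 K).
ω = 2π / 3.15×10^7 s = 1.99×10^-7 s⁻¹.
Phase lag φ = arctan(Cω/λ) = arctan(40.8/4.86) = 1.45 rad.
Time lag = φ / ω = 1.45 / 1.99×10^-7 = 7.29×10^6 s = 84.4 days.

84.4 days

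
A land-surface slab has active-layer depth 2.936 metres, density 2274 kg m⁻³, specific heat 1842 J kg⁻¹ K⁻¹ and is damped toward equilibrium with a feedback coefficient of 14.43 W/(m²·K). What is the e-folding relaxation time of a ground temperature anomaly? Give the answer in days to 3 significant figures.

Areal heat capacity C = ρ c_p D = 2274 × 1842 × 2.936 = 1.23×10^7 J/(m²·K).
Relaxation time τ = C / λ = 1.23×10^7 / 14.43 = 8.52×10^5 s.
In days: 8.52×10^5 s / (86400 s/day) = 9.86 days.

9.86 days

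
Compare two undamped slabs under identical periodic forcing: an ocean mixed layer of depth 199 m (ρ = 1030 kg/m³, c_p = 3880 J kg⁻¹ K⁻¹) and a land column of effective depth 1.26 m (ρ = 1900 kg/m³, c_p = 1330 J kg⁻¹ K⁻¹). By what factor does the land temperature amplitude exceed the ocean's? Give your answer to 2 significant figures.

250

C_ocean = 1030 × 3880 × 199 = 7.95×10^8 J/(m²·K).
C_land = 1900 × 1330 × 1.26 = 3.18×10^6 J/(m²·K).
Undamped amplitude ∝ 1/C, so A_land/A_ocean = C_ocean/C_land = 250.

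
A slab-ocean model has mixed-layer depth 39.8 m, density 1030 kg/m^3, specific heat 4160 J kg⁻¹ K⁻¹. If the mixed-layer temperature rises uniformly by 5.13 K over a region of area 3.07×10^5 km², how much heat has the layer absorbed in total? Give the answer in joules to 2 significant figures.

Areal heat capacity C = ρ c_p D = 1030 × 4160 × 39.8 = 1.71×10^8 J m⁻² K⁻¹.
Heat per unit area: q = C ΔT = 1.71×10^8 × 5.13 = 8.75×10^8 J/m².
Total heat: Q = q × A = 8.75×10^8 × (3.07×10^5 × 10⁶ m²) = 2.69×10^20 J.

2.7×10^20 J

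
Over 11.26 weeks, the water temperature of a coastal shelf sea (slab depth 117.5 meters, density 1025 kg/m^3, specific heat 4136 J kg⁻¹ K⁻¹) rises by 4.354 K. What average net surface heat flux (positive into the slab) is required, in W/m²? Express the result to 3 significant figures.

Areal heat capacity C = ρ c_p D = 1025 × 4136 × 117.5 = 4.98×10^8 J/(m²·K).
Required heat per unit area: Q = C ΔT = 4.98×10^8 × 4.354 = 2.17×10^9 J/m².
Flux F = Q / Δt = 2.17×10^9 / 6.81×10^6 s = 318 W/m².

318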